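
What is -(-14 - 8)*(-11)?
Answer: -242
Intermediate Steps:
-(-14 - 8)*(-11) = -(-22)*(-11) = -1*242 = -242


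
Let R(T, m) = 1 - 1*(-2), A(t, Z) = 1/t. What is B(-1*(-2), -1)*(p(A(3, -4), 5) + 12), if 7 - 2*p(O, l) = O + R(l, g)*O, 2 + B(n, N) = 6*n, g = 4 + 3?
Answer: 445/3 ≈ 148.33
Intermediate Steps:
g = 7
R(T, m) = 3 (R(T, m) = 1 + 2 = 3)
B(n, N) = -2 + 6*n
p(O, l) = 7/2 - 2*O (p(O, l) = 7/2 - (O + 3*O)/2 = 7/2 - 2*O)
B(-1*(-2), -1)*(p(A(3, -4), 5) + 12) = (-2 + 6*(-1*(-2)))*((7/2 - 2/3) + 12) = (-2 + 6*2)*((7/2 - 2*1/3) + 12) = (-2 + 12)*((7/2 - 2/3) + 12) = 10*(17/6 + 12) = 10*(89/6) = 445/3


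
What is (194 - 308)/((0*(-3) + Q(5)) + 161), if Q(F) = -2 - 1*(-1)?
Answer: -57/80 ≈ -0.71250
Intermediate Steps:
Q(F) = -1 (Q(F) = -2 + 1 = -1)
(194 - 308)/((0*(-3) + Q(5)) + 161) = (194 - 308)/((0*(-3) - 1) + 161) = -114/((0 - 1) + 161) = -114/(-1 + 161) = -114/160 = -114*1/160 = -57/80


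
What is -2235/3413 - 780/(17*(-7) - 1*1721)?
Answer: -72513/313996 ≈ -0.23094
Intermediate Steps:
-2235/3413 - 780/(17*(-7) - 1*1721) = -2235*1/3413 - 780/(-119 - 1721) = -2235/3413 - 780/(-1840) = -2235/3413 - 780*(-1/1840) = -2235/3413 + 39/92 = -72513/313996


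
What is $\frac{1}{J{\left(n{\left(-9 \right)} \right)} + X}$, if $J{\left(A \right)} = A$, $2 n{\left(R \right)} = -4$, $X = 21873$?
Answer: $\frac{1}{21871} \approx 4.5723 \cdot 10^{-5}$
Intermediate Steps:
$n{\left(R \right)} = -2$ ($n{\left(R \right)} = \frac{1}{2} \left(-4\right) = -2$)
$\frac{1}{J{\left(n{\left(-9 \right)} \right)} + X} = \frac{1}{-2 + 21873} = \frac{1}{21871}$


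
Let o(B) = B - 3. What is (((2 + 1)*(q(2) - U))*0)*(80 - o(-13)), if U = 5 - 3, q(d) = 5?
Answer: 0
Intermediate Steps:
U = 2
o(B) = -3 + B
(((2 + 1)*(q(2) - U))*0)*(80 - o(-13)) = (((2 + 1)*(5 - 1*2))*0)*(80 - (-3 - 13)) = ((3*(5 - 2))*0)*(80 - 1*(-16)) = ((3*3)*0)*(80 + 16) = (9*0)*96 = 0*96 = 0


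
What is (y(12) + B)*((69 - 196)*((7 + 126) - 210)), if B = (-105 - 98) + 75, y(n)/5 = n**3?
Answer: 83238848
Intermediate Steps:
y(n) = 5*n**3
B = -128 (B = -203 + 75 = -128)
(y(12) + B)*((69 - 196)*((7 + 126) - 210)) = (5*12**3 - 128)*((69 - 196)*((7 + 126) - 210)) = (5*1728 - 128)*(-127*(133 - 210)) = (8640 - 128)*(-127*(-77)) = 8512*9779 = 83238848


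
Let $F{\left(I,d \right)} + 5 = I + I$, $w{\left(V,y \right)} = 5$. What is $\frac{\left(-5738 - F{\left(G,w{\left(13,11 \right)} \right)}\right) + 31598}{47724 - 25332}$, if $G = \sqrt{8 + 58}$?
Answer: $\frac{25865}{22392} - \frac{\sqrt{66}}{11196} \approx 1.1544$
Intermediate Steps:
$G = \sqrt{66} \approx 8.124$
$F{\left(I,d \right)} = -5 + 2 I$ ($F{\left(I,d \right)} = -5 + \left(I + I\right) = -5 + 2 I$)
$\frac{\left(-5738 - F{\left(G,w{\left(13,11 \right)} \right)}\right) + 31598}{47724 - 25332} = \frac{\left(-5738 - \left(-5 + 2 \sqrt{66}\right)\right) + 31598}{47724 - 25332} = \frac{\left(-5738 + \left(5 - 2 \sqrt{66}\right)\right) + 31598}{22392} = \left(\left(-5733 - 2 \sqrt{66}\right) + 31598\right) \frac{1}{22392} = \left(25865 - 2 \sqrt{66}\right) \frac{1}{22392} = \frac{25865}{22392} - \frac{\sqrt{66}}{11196}$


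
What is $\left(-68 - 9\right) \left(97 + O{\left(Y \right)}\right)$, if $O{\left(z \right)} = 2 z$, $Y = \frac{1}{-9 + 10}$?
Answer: $-7623$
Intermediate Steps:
$Y = 1$ ($Y = 1^{-1} = 1$)
$\left(-68 - 9\right) \left(97 + O{\left(Y \right)}\right) = \left(-68 - 9\right) \left(97 + 2 \cdot 1\right) = - 77 \left(97 + 2\right) = \left(-77\right) 99 = -7623$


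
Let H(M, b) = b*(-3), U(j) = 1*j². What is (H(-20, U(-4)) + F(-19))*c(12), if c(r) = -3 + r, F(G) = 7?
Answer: -369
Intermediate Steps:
U(j) = j²
H(M, b) = -3*b
(H(-20, U(-4)) + F(-19))*c(12) = (-3*(-4)² + 7)*(-3 + 12) = (-3*16 + 7)*9 = (-48 + 7)*9 = -41*9 = -369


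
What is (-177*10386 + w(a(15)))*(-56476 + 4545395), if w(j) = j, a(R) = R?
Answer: -8252011220133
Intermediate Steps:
(-177*10386 + w(a(15)))*(-56476 + 4545395) = (-177*10386 + 15)*(-56476 + 4545395) = (-1838322 + 15)*4488919 = -1838307*4488919 = -8252011220133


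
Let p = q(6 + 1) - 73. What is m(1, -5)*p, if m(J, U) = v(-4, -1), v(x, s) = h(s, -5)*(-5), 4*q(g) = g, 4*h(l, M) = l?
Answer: -1425/16 ≈ -89.063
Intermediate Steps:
h(l, M) = l/4
q(g) = g/4
v(x, s) = -5*s/4 (v(x, s) = (s/4)*(-5) = -5*s/4)
m(J, U) = 5/4 (m(J, U) = -5/4*(-1) = 5/4)
p = -285/4 (p = (6 + 1)/4 - 73 = (¼)*7 - 73 = 7/4 - 73 = -285/4 ≈ -71.250)
m(1, -5)*p = (5/4)*(-285/4) = -1425/16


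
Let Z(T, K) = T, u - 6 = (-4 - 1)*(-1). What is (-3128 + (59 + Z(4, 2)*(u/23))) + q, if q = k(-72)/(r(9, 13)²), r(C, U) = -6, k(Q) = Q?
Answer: -70589/23 ≈ -3069.1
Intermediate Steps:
u = 11 (u = 6 + (-4 - 1)*(-1) = 6 - 5*(-1) = 6 + 5 = 11)
q = -2 (q = -72/((-6)²) = -72/36 = -72*1/36 = -2)
(-3128 + (59 + Z(4, 2)*(u/23))) + q = (-3128 + (59 + 4*(11/23))) - 2 = (-3128 + (59 + 44/23)) - 2 = (-3128 + 1401/23) - 2 = -70543/23 - 2 = -70589/23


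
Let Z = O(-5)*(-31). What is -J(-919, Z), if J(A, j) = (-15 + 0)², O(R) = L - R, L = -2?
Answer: -225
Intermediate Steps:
O(R) = -2 - R
Z = -93 (Z = (-2 - 1*(-5))*(-31) = (-2 + 5)*(-31) = 3*(-31) = -93)
J(A, j) = 225 (J(A, j) = (-15)² = 225)
-J(-919, Z) = -1*225 = -225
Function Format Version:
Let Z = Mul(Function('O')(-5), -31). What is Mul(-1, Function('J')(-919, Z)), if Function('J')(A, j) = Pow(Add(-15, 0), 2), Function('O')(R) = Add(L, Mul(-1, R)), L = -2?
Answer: -225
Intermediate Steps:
Function('O')(R) = Add(-2, Mul(-1, R))
Z = -93 (Z = Mul(Add(-2, Mul(-1, -5)), -31) = Mul(Add(-2, 5), -31) = Mul(3, -31) = -93)
Function('J')(A, j) = 225 (Function('J')(A, j) = Pow(-15, 2) = 225)
Mul(-1, Function('J')(-919, Z)) = Mul(-1, 225) = -225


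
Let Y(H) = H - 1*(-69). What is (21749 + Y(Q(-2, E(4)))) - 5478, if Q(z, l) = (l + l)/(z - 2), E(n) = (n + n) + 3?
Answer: 32669/2 ≈ 16335.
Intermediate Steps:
E(n) = 3 + 2*n (E(n) = 2*n + 3 = 3 + 2*n)
Q(z, l) = 2*l/(-2 + z) (Q(z, l) = (2*l)/(-2 + z) = 2*l/(-2 + z))
Y(H) = 69 + H (Y(H) = H + 69 = 69 + H)
(21749 + Y(Q(-2, E(4)))) - 5478 = (21749 + (69 + 2*(3 + 2*4)/(-2 - 2))) - 5478 = (21749 + (69 + 2*(3 + 8)/(-4))) - 5478 = (21749 + (69 + 2*11*(-1/4))) - 5478 = (21749 + (69 - 11/2)) - 5478 = (21749 + 127/2) - 5478 = 43625/2 - 5478 = 32669/2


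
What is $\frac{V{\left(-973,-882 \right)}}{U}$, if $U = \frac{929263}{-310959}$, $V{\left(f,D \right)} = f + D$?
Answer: $\frac{576828945}{929263} \approx 620.74$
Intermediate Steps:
$V{\left(f,D \right)} = D + f$
$U = - \frac{929263}{310959}$ ($U = 929263 \left(- \frac{1}{310959}\right) = - \frac{929263}{310959} \approx -2.9884$)
$\frac{V{\left(-973,-882 \right)}}{U} = \frac{-882 - 973}{- \frac{929263}{310959}} = \left(-1855\right) \left(- \frac{310959}{929263}\right) = \frac{576828945}{929263}$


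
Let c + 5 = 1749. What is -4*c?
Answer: -6976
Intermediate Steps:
c = 1744 (c = -5 + 1749 = 1744)
-4*c = -4*1744 = -6976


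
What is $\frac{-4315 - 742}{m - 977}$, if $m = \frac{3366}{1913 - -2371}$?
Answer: $\frac{70798}{13667} \approx 5.1802$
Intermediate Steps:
$m = \frac{11}{14}$ ($m = \frac{3366}{1913 + 2371} = \frac{3366}{4284} = 3366 \cdot \frac{1}{4284} = \frac{11}{14} \approx 0.78571$)
$\frac{-4315 - 742}{m - 977} = \frac{-4315 - 742}{\frac{11}{14} - 977} = - \frac{5057}{- \frac{13667}{14}} = \left(-5057\right) \left(- \frac{14}{13667}\right) = \frac{70798}{13667}$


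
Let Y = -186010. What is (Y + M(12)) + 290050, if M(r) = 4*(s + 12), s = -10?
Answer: 104048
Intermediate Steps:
M(r) = 8 (M(r) = 4*(-10 + 12) = 4*2 = 8)
(Y + M(12)) + 290050 = (-186010 + 8) + 290050 = -186002 + 290050 = 104048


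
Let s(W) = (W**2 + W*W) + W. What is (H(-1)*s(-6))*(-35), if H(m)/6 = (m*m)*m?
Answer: 13860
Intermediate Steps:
s(W) = W + 2*W**2 (s(W) = (W**2 + W**2) + W = 2*W**2 + W = W + 2*W**2)
H(m) = 6*m**3 (H(m) = 6*((m*m)*m) = 6*(m**2*m) = 6*m**3)
(H(-1)*s(-6))*(-35) = ((6*(-1)**3)*(-6*(1 + 2*(-6))))*(-35) = ((6*(-1))*(-6*(1 - 12)))*(-35) = -(-36)*(-11)*(-35) = -6*66*(-35) = -396*(-35) = 13860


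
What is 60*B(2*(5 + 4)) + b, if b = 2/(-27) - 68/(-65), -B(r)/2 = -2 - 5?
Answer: 1475906/1755 ≈ 840.97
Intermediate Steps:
B(r) = 14 (B(r) = -2*(-2 - 5) = -2*(-7) = 14)
b = 1706/1755 (b = 2*(-1/27) - 68*(-1/65) = -2/27 + 68/65 = 1706/1755 ≈ 0.97208)
60*B(2*(5 + 4)) + b = 60*14 + 1706/1755 = 840 + 1706/1755 = 1475906/1755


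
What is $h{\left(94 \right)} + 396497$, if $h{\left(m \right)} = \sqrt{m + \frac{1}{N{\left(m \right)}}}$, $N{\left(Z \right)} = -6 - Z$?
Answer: $396497 + \frac{\sqrt{9399}}{10} \approx 3.9651 \cdot 10^{5}$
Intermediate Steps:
$h{\left(m \right)} = \sqrt{m + \frac{1}{-6 - m}}$
$h{\left(94 \right)} + 396497 = \sqrt{\frac{-1 + 94 \left(6 + 94\right)}{6 + 94}} + 396497 = \sqrt{\frac{-1 + 94 \cdot 100}{100}} + 396497 = \sqrt{\frac{-1 + 9400}{100}} + 396497 = \sqrt{\frac{1}{100} \cdot 9399} + 396497 = \sqrt{\frac{9399}{100}} + 396497 = \frac{\sqrt{9399}}{10} + 396497 = 396497 + \frac{\sqrt{9399}}{10}$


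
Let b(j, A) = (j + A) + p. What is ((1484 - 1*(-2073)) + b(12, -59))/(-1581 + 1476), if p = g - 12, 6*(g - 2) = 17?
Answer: -21017/630 ≈ -33.360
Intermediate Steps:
g = 29/6 (g = 2 + (⅙)*17 = 2 + 17/6 = 29/6 ≈ 4.8333)
p = -43/6 (p = 29/6 - 12 = -43/6 ≈ -7.1667)
b(j, A) = -43/6 + A + j (b(j, A) = (j + A) - 43/6 = (A + j) - 43/6 = -43/6 + A + j)
((1484 - 1*(-2073)) + b(12, -59))/(-1581 + 1476) = ((1484 - 1*(-2073)) + (-43/6 - 59 + 12))/(-1581 + 1476) = ((1484 + 2073) - 325/6)/(-105) = (3557 - 325/6)*(-1/105) = (21017/6)*(-1/105) = -21017/630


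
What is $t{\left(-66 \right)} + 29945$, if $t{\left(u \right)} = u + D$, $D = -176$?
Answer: $29703$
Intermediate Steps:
$t{\left(u \right)} = -176 + u$ ($t{\left(u \right)} = u - 176 = -176 + u$)
$t{\left(-66 \right)} + 29945 = \left(-176 - 66\right) + 29945 = -242 + 29945 = 29703$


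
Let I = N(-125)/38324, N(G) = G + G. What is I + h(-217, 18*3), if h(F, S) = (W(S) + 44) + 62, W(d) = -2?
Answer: 1992723/19162 ≈ 103.99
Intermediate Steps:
N(G) = 2*G
h(F, S) = 104 (h(F, S) = (-2 + 44) + 62 = 42 + 62 = 104)
I = -125/19162 (I = (2*(-125))/38324 = -250*1/38324 = -125/19162 ≈ -0.0065233)
I + h(-217, 18*3) = -125/19162 + 104 = 1992723/19162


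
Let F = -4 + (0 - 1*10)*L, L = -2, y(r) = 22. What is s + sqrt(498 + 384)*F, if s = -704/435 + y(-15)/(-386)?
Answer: -140657/83955 + 336*sqrt(2) ≈ 473.50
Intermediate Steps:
F = 16 (F = -4 + (0 - 1*10)*(-2) = -4 + (0 - 10)*(-2) = -4 - 10*(-2) = -4 + 20 = 16)
s = -140657/83955 (s = -704/435 + 22/(-386) = -704*1/435 + 22*(-1/386) = -704/435 - 11/193 = -140657/83955 ≈ -1.6754)
s + sqrt(498 + 384)*F = -140657/83955 + sqrt(498 + 384)*16 = -140657/83955 + sqrt(882)*16 = -140657/83955 + (21*sqrt(2))*16 = -140657/83955 + 336*sqrt(2)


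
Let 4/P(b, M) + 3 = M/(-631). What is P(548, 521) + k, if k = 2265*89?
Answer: 243311833/1207 ≈ 2.0158e+5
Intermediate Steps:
P(b, M) = 4/(-3 - M/631) (P(b, M) = 4/(-3 + M/(-631)) = 4/(-3 + M*(-1/631)) = 4/(-3 - M/631))
k = 201585
P(548, 521) + k = -2524/(1893 + 521) + 201585 = -2524/2414 + 201585 = -2524*1/2414 + 201585 = -1262/1207 + 201585 = 243311833/1207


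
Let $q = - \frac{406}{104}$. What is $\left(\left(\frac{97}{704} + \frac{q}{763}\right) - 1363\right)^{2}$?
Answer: $\frac{1848383922032959921}{995141914624} \approx 1.8574 \cdot 10^{6}$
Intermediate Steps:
$q = - \frac{203}{52}$ ($q = \left(-406\right) \frac{1}{104} = - \frac{203}{52} \approx -3.9038$)
$\left(\left(\frac{97}{704} + \frac{q}{763}\right) - 1363\right)^{2} = \left(\left(\frac{97}{704} - \frac{203}{52 \cdot 763}\right) - 1363\right)^{2} = \left(\left(97 \cdot \frac{1}{704} - \frac{29}{5668}\right) - 1363\right)^{2} = \left(\left(\frac{97}{704} - \frac{29}{5668}\right) - 1363\right)^{2} = \left(\frac{132345}{997568} - 1363\right)^{2} = \left(- \frac{1359552839}{997568}\right)^{2} = \frac{1848383922032959921}{995141914624}$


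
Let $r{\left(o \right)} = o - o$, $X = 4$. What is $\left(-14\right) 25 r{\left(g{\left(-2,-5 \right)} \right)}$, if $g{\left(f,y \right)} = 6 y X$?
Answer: $0$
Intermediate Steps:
$g{\left(f,y \right)} = 24 y$ ($g{\left(f,y \right)} = 6 y 4 = 24 y$)
$r{\left(o \right)} = 0$
$\left(-14\right) 25 r{\left(g{\left(-2,-5 \right)} \right)} = \left(-14\right) 25 \cdot 0 = \left(-350\right) 0 = 0$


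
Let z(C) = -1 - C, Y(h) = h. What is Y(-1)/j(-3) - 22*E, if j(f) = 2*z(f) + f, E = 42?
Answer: -925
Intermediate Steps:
j(f) = -2 - f (j(f) = 2*(-1 - f) + f = (-2 - 2*f) + f = -2 - f)
Y(-1)/j(-3) - 22*E = -1/(-2 - 1*(-3)) - 22*42 = -1/(-2 + 3) - 924 = -1/1 - 924 = -1*1 - 924 = -1 - 924 = -925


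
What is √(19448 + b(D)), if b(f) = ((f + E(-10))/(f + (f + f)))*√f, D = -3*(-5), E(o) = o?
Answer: √(175032 + √15)/3 ≈ 139.46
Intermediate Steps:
D = 15
b(f) = (-10 + f)/(3*√f) (b(f) = ((f - 10)/(f + (f + f)))*√f = ((-10 + f)/(f + 2*f))*√f = ((-10 + f)/((3*f)))*√f = ((-10 + f)*(1/(3*f)))*√f = ((-10 + f)/(3*f))*√f = (-10 + f)/(3*√f))
√(19448 + b(D)) = √(19448 + (-10 + 15)/(3*√15)) = √(19448 + (⅓)*(√15/15)*5) = √(19448 + √15/9)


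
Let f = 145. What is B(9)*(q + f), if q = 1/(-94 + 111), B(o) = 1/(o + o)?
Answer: 137/17 ≈ 8.0588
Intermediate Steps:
B(o) = 1/(2*o)
q = 1/17 ≈ 0.058824
B(9)*(q + f) = ((1/2)/9)*(1/17 + 145) = ((1/2)*(1/9))*(2466/17) = (1/18)*(2466/17) = 137/17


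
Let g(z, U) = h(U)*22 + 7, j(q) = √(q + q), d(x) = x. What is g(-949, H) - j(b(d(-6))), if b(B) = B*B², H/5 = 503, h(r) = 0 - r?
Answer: -55323 - 12*I*√3 ≈ -55323.0 - 20.785*I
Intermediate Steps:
h(r) = -r
H = 2515 (H = 5*503 = 2515)
b(B) = B³
j(q) = √2*√q (j(q) = √(2*q) = √2*√q)
g(z, U) = 7 - 22*U (g(z, U) = -U*22 + 7 = -22*U + 7 = 7 - 22*U)
g(-949, H) - j(b(d(-6))) = (7 - 22*2515) - √2*√((-6)³) = (7 - 55330) - √2*√(-216) = -55323 - √2*6*I*√6 = -55323 - 12*I*√3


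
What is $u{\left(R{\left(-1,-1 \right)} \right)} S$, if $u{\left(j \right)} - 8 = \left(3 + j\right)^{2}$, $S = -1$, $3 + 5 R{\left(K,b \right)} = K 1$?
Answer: $- \frac{321}{25} \approx -12.84$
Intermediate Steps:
$R{\left(K,b \right)} = - \frac{3}{5} + \frac{K}{5}$ ($R{\left(K,b \right)} = - \frac{3}{5} + \frac{K 1}{5} = - \frac{3}{5} + \frac{K}{5}$)
$u{\left(j \right)} = 8 + \left(3 + j\right)^{2}$
$u{\left(R{\left(-1,-1 \right)} \right)} S = \left(8 + \left(3 + \left(- \frac{3}{5} + \frac{1}{5} \left(-1\right)\right)\right)^{2}\right) \left(-1\right) = \left(8 + \left(3 - \frac{4}{5}\right)^{2}\right) \left(-1\right) = \left(8 + \left(\frac{11}{5}\right)^{2}\right) \left(-1\right) = \left(8 + \frac{121}{25}\right) \left(-1\right) = \frac{321}{25} \left(-1\right) = - \frac{321}{25}$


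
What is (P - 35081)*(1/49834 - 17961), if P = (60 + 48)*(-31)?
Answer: 34396586348917/49834 ≈ 6.9022e+8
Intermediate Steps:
P = -3348 (P = 108*(-31) = -3348)
(P - 35081)*(1/49834 - 17961) = (-3348 - 35081)*(1/49834 - 17961) = -38429*(1/49834 - 17961) = -38429*(-895068473/49834) = 34396586348917/49834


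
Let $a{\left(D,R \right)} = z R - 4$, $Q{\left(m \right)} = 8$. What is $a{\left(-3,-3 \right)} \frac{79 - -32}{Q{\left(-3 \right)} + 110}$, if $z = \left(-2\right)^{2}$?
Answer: $- \frac{888}{59} \approx -15.051$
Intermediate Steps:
$z = 4$
$a{\left(D,R \right)} = -4 + 4 R$ ($a{\left(D,R \right)} = 4 R - 4 = -4 + 4 R$)
$a{\left(-3,-3 \right)} \frac{79 - -32}{Q{\left(-3 \right)} + 110} = \left(-4 + 4 \left(-3\right)\right) \frac{79 - -32}{8 + 110} = \left(-4 - 12\right) \frac{79 + 32}{118} = - 16 \cdot 111 \cdot \frac{1}{118} = \left(-16\right) \frac{111}{118} = - \frac{888}{59}$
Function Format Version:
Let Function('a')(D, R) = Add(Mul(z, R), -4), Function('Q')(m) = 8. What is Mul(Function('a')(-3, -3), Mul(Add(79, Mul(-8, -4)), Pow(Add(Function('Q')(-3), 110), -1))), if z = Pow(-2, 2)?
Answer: Rational(-888, 59) ≈ -15.051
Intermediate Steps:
z = 4
Function('a')(D, R) = Add(-4, Mul(4, R)) (Function('a')(D, R) = Add(Mul(4, R), -4) = Add(-4, Mul(4, R)))
Mul(Function('a')(-3, -3), Mul(Add(79, Mul(-8, -4)), Pow(Add(Function('Q')(-3), 110), -1))) = Mul(Add(-4, Mul(4, -3)), Mul(Add(79, Mul(-8, -4)), Pow(Add(8, 110), -1))) = Mul(Add(-4, -12), Mul(Add(79, 32), Pow(118, -1))) = Mul(-16, Mul(111, Rational(1, 118))) = Mul(-16, Rational(111, 118)) = Rational(-888, 59)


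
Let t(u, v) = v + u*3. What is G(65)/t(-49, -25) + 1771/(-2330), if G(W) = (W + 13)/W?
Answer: -38426/50095 ≈ -0.76706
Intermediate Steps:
G(W) = (13 + W)/W
t(u, v) = v + 3*u
G(65)/t(-49, -25) + 1771/(-2330) = ((13 + 65)/65)/(-25 + 3*(-49)) + 1771/(-2330) = ((1/65)*78)/(-25 - 147) + 1771*(-1/2330) = (6/5)/(-172) - 1771/2330 = (6/5)*(-1/172) - 1771/2330 = -3/430 - 1771/2330 = -38426/50095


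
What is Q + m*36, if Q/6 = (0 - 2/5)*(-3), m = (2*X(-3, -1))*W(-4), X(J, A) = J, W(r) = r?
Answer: 4356/5 ≈ 871.20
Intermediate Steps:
m = 24 (m = (2*(-3))*(-4) = -6*(-4) = 24)
Q = 36/5 (Q = 6*((0 - 2/5)*(-3)) = 6*((0 - 2*⅕)*(-3)) = 6*((0 - ⅖)*(-3)) = 6*(-⅖*(-3)) = 6*(6/5) = 36/5 ≈ 7.2000)
Q + m*36 = 36/5 + 24*36 = 36/5 + 864 = 4356/5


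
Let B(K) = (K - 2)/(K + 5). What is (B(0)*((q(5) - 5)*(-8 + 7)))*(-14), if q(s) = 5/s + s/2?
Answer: 42/5 ≈ 8.4000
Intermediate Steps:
q(s) = s/2 + 5/s (q(s) = 5/s + s*(1/2) = 5/s + s/2 = s/2 + 5/s)
B(K) = (-2 + K)/(5 + K)
(B(0)*((q(5) - 5)*(-8 + 7)))*(-14) = (((-2 + 0)/(5 + 0))*((((1/2)*5 + 5/5) - 5)*(-8 + 7)))*(-14) = ((-2/5)*(((5/2 + 5*(1/5)) - 5)*(-1)))*(-14) = (((1/5)*(-2))*(((5/2 + 1) - 5)*(-1)))*(-14) = -2*(7/2 - 5)*(-1)/5*(-14) = -(-3)*(-1)/5*(-14) = -2/5*3/2*(-14) = -3/5*(-14) = 42/5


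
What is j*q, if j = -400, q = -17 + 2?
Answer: 6000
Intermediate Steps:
q = -15
j*q = -400*(-15) = 6000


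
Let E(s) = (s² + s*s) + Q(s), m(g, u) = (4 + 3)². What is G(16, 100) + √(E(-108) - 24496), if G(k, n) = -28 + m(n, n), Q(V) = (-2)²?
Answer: 21 + 2*I*√291 ≈ 21.0 + 34.117*I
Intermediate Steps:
m(g, u) = 49 (m(g, u) = 7² = 49)
Q(V) = 4
E(s) = 4 + 2*s² (E(s) = (s² + s*s) + 4 = (s² + s²) + 4 = 2*s² + 4 = 4 + 2*s²)
G(k, n) = 21 (G(k, n) = -28 + 49 = 21)
G(16, 100) + √(E(-108) - 24496) = 21 + √((4 + 2*(-108)²) - 24496) = 21 + √((4 + 2*11664) - 24496) = 21 + √((4 + 23328) - 24496) = 21 + √(23332 - 24496) = 21 + √(-1164) = 21 + 2*I*√291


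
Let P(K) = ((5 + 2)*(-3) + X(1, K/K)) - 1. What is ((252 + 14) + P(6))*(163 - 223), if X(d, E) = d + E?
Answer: -14760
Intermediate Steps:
X(d, E) = E + d
P(K) = -20 (P(K) = ((5 + 2)*(-3) + (K/K + 1)) - 1 = (7*(-3) + (1 + 1)) - 1 = (-21 + 2) - 1 = -19 - 1 = -20)
((252 + 14) + P(6))*(163 - 223) = ((252 + 14) - 20)*(163 - 223) = (266 - 20)*(-60) = 246*(-60) = -14760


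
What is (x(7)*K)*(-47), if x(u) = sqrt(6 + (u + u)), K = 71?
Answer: -6674*sqrt(5) ≈ -14924.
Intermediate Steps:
x(u) = sqrt(6 + 2*u)
(x(7)*K)*(-47) = (sqrt(6 + 2*7)*71)*(-47) = (sqrt(6 + 14)*71)*(-47) = (sqrt(20)*71)*(-47) = ((2*sqrt(5))*71)*(-47) = (142*sqrt(5))*(-47) = -6674*sqrt(5)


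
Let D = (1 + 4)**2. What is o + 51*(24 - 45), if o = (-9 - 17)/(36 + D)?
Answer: -65357/61 ≈ -1071.4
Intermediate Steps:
D = 25 (D = 5**2 = 25)
o = -26/61 (o = (-9 - 17)/(36 + 25) = -26/61 ≈ -0.42623)
o + 51*(24 - 45) = -26/61 + 51*(24 - 45) = -26/61 + 51*(-21) = -26/61 - 1071 = -65357/61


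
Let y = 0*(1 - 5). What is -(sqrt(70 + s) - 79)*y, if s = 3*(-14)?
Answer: 0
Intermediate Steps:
y = 0 (y = 0*(-4) = 0)
s = -42
-(sqrt(70 + s) - 79)*y = -(sqrt(70 - 42) - 79)*0 = -(sqrt(28) - 79)*0 = -(2*sqrt(7) - 79)*0 = -(-79 + 2*sqrt(7))*0 = -1*0 = 0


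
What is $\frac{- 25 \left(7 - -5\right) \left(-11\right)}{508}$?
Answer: $\frac{825}{127} \approx 6.4961$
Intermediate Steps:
$\frac{- 25 \left(7 - -5\right) \left(-11\right)}{508} = - 25 \left(7 + 5\right) \left(-11\right) \frac{1}{508} = \left(-25\right) 12 \left(-11\right) \frac{1}{508} = \left(-300\right) \left(-11\right) \frac{1}{508} = 3300 \cdot \frac{1}{508} = \frac{825}{127}$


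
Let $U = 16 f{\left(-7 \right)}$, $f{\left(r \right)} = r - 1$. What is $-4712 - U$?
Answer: $-4584$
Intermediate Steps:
$f{\left(r \right)} = -1 + r$ ($f{\left(r \right)} = r - 1 = -1 + r$)
$U = -128$ ($U = 16 \left(-1 - 7\right) = 16 \left(-8\right) = -128$)
$-4712 - U = -4712 - -128 = -4712 + 128 = -4584$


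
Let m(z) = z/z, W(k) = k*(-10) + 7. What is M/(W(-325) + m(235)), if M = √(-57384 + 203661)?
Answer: √16253/1086 ≈ 0.11739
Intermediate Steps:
W(k) = 7 - 10*k (W(k) = -10*k + 7 = 7 - 10*k)
m(z) = 1
M = 3*√16253 (M = √146277 = 3*√16253 ≈ 382.46)
M/(W(-325) + m(235)) = (3*√16253)/((7 - 10*(-325)) + 1) = (3*√16253)/((7 + 3250) + 1) = (3*√16253)/(3257 + 1) = (3*√16253)/3258 = (3*√16253)*(1/3258) = √16253/1086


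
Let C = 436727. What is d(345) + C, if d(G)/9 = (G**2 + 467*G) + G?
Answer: 2961092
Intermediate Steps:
d(G) = 9*G**2 + 4212*G (d(G) = 9*((G**2 + 467*G) + G) = 9*(G**2 + 468*G) = 9*G**2 + 4212*G)
d(345) + C = 9*345*(468 + 345) + 436727 = 9*345*813 + 436727 = 2524365 + 436727 = 2961092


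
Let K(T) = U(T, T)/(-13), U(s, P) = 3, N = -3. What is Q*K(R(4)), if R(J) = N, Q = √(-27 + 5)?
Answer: -3*I*√22/13 ≈ -1.0824*I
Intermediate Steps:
Q = I*√22 (Q = √(-22) = I*√22 ≈ 4.6904*I)
R(J) = -3
K(T) = -3/13 (K(T) = 3/(-13) = 3*(-1/13) = -3/13)
Q*K(R(4)) = (I*√22)*(-3/13) = -3*I*√22/13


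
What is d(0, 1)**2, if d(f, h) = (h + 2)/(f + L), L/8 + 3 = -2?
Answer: 9/1600 ≈ 0.0056250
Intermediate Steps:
L = -40 (L = -24 + 8*(-2) = -24 - 16 = -40)
d(f, h) = (2 + h)/(-40 + f) (d(f, h) = (h + 2)/(f - 40) = (2 + h)/(-40 + f))
d(0, 1)**2 = ((2 + 1)/(-40 + 0))**2 = (3/(-40))**2 = (-1/40*3)**2 = (-3/40)**2 = 9/1600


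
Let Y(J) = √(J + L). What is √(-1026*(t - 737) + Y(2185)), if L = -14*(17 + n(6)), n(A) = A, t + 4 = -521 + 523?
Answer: 3*√(84246 + √23) ≈ 870.78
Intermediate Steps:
t = -2 (t = -4 + (-521 + 523) = -4 + 2 = -2)
L = -322 (L = -14*(17 + 6) = -14*23 = -322)
Y(J) = √(-322 + J) (Y(J) = √(J - 322) = √(-322 + J))
√(-1026*(t - 737) + Y(2185)) = √(-1026*(-2 - 737) + √(-322 + 2185)) = √(-1026*(-739) + √1863) = √(758214 + 9*√23)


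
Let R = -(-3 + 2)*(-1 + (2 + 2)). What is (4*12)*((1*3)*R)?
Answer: 432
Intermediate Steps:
R = 3 (R = -(-1)*(-1 + 4) = -(-1)*3 = -1*(-3) = 3)
(4*12)*((1*3)*R) = (4*12)*((1*3)*3) = 48*(3*3) = 48*9 = 432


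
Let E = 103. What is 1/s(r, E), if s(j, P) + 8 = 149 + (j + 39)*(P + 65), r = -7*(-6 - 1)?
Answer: 1/14925 ≈ 6.7002e-5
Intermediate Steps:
r = 49 (r = -7*(-7) = 49)
s(j, P) = 141 + (39 + j)*(65 + P) (s(j, P) = -8 + (149 + (j + 39)*(P + 65)) = -8 + (149 + (39 + j)*(65 + P)) = 141 + (39 + j)*(65 + P))
1/s(r, E) = 1/(2676 + 39*103 + 65*49 + 103*49) = 1/(2676 + 4017 + 3185 + 5047) = 1/14925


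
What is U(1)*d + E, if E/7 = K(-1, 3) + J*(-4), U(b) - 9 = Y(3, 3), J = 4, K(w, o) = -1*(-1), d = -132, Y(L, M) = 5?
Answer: -1953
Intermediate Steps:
K(w, o) = 1
U(b) = 14 (U(b) = 9 + 5 = 14)
E = -105 (E = 7*(1 + 4*(-4)) = 7*(1 - 16) = 7*(-15) = -105)
U(1)*d + E = 14*(-132) - 105 = -1848 - 105 = -1953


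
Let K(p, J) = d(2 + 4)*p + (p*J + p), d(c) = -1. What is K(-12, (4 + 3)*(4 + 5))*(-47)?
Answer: 35532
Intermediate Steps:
K(p, J) = J*p (K(p, J) = -p + (p*J + p) = -p + (J*p + p) = -p + (p + J*p) = J*p)
K(-12, (4 + 3)*(4 + 5))*(-47) = (((4 + 3)*(4 + 5))*(-12))*(-47) = ((7*9)*(-12))*(-47) = (63*(-12))*(-47) = -756*(-47) = 35532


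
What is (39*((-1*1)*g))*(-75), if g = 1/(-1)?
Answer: -2925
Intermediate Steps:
g = -1 (g = 1*(-1) = -1)
(39*((-1*1)*g))*(-75) = (39*(-1*1*(-1)))*(-75) = (39*(-1*(-1)))*(-75) = (39*1)*(-75) = 39*(-75) = -2925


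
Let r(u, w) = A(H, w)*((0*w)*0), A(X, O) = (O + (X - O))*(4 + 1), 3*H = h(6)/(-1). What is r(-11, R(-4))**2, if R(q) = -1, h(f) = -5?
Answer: 0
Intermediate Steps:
H = 5/3 (H = (-5/(-1))/3 = (-5*(-1))/3 = (1/3)*5 = 5/3 ≈ 1.6667)
A(X, O) = 5*X (A(X, O) = X*5 = 5*X)
r(u, w) = 0 (r(u, w) = (5*(5/3))*((0*w)*0) = 25*(0*0)/3 = (25/3)*0 = 0)
r(-11, R(-4))**2 = 0**2 = 0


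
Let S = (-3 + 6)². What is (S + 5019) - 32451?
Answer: -27423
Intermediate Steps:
S = 9 (S = 3² = 9)
(S + 5019) - 32451 = (9 + 5019) - 32451 = 5028 - 32451 = -27423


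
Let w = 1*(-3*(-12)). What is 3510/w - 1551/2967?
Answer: 191821/1978 ≈ 96.977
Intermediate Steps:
w = 36 (w = 1*36 = 36)
3510/w - 1551/2967 = 3510/36 - 1551/2967 = 3510*(1/36) - 1551*1/2967 = 195/2 - 517/989 = 191821/1978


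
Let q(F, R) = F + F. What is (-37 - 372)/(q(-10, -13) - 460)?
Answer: 409/480 ≈ 0.85208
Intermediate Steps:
q(F, R) = 2*F
(-37 - 372)/(q(-10, -13) - 460) = (-37 - 372)/(2*(-10) - 460) = -409/(-20 - 460) = -409/(-480) = -409*(-1/480) = 409/480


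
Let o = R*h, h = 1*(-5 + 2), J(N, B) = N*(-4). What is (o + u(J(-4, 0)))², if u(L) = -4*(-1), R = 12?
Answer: 1024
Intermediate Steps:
J(N, B) = -4*N
h = -3 (h = 1*(-3) = -3)
o = -36 (o = 12*(-3) = -36)
u(L) = 4
(o + u(J(-4, 0)))² = (-36 + 4)² = (-32)² = 1024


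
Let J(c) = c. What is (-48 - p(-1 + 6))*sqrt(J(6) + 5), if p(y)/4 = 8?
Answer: -80*sqrt(11) ≈ -265.33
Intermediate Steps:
p(y) = 32 (p(y) = 4*8 = 32)
(-48 - p(-1 + 6))*sqrt(J(6) + 5) = (-48 - 1*32)*sqrt(6 + 5) = (-48 - 32)*sqrt(11) = -80*sqrt(11)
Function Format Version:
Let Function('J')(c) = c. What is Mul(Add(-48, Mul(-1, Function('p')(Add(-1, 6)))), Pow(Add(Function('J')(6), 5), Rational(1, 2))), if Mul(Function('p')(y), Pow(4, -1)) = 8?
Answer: Mul(-80, Pow(11, Rational(1, 2))) ≈ -265.33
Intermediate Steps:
Function('p')(y) = 32 (Function('p')(y) = Mul(4, 8) = 32)
Mul(Add(-48, Mul(-1, Function('p')(Add(-1, 6)))), Pow(Add(Function('J')(6), 5), Rational(1, 2))) = Mul(Add(-48, Mul(-1, 32)), Pow(Add(6, 5), Rational(1, 2))) = Mul(Add(-48, -32), Pow(11, Rational(1, 2))) = Mul(-80, Pow(11, Rational(1, 2)))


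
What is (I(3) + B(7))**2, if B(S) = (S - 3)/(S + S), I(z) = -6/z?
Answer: 144/49 ≈ 2.9388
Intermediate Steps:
B(S) = (-3 + S)/(2*S) (B(S) = (-3 + S)/((2*S)) = (-3 + S)*(1/(2*S)) = (-3 + S)/(2*S))
(I(3) + B(7))**2 = (-6/3 + (1/2)*(-3 + 7)/7)**2 = (-6*1/3 + (1/2)*(1/7)*4)**2 = (-2 + 2/7)**2 = (-12/7)**2 = 144/49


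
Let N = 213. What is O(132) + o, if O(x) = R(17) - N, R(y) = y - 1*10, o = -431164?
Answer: -431370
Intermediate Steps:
R(y) = -10 + y (R(y) = y - 10 = -10 + y)
O(x) = -206 (O(x) = (-10 + 17) - 1*213 = 7 - 213 = -206)
O(132) + o = -206 - 431164 = -431370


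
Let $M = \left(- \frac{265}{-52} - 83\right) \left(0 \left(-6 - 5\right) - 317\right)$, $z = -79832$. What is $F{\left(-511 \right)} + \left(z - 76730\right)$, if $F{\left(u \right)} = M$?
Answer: $- \frac{6857057}{52} \approx -1.3187 \cdot 10^{5}$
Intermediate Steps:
$M = \frac{1284167}{52}$ ($M = \left(\left(-265\right) \left(- \frac{1}{52}\right) - 83\right) \left(0 \left(-11\right) - 317\right) = \left(\frac{265}{52} - 83\right) \left(0 - 317\right) = \left(- \frac{4051}{52}\right) \left(-317\right) = \frac{1284167}{52} \approx 24696.0$)
$F{\left(u \right)} = \frac{1284167}{52}$
$F{\left(-511 \right)} + \left(z - 76730\right) = \frac{1284167}{52} - 156562 = - \frac{6857057}{52}$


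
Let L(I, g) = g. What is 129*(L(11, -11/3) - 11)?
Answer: -1892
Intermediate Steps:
129*(L(11, -11/3) - 11) = 129*(-11/3 - 11) = 129*(-44/3) = -1892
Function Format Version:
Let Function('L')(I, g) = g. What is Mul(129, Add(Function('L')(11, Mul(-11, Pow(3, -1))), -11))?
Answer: -1892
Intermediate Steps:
Mul(129, Add(Function('L')(11, Mul(-11, Pow(3, -1))), -11)) = Mul(129, Add(Mul(-11, Pow(3, -1)), -11)) = Mul(129, Add(Mul(-11, Rational(1, 3)), -11)) = Mul(129, Add(Rational(-11, 3), -11)) = Mul(129, Rational(-44, 3)) = -1892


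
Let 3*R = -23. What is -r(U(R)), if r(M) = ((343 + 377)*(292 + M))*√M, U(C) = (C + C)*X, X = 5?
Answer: -51680*I*√690 ≈ -1.3575e+6*I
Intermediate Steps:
R = -23/3 (R = (⅓)*(-23) = -23/3 ≈ -7.6667)
U(C) = 10*C (U(C) = (C + C)*5 = (2*C)*5 = 10*C)
r(M) = √M*(210240 + 720*M) (r(M) = (720*(292 + M))*√M = (210240 + 720*M)*√M = √M*(210240 + 720*M))
-r(U(R)) = -720*√(10*(-23/3))*(292 + 10*(-23/3)) = -720*√(-230/3)*(292 - 230/3) = -720*I*√690/3*646/3 = -51680*I*√690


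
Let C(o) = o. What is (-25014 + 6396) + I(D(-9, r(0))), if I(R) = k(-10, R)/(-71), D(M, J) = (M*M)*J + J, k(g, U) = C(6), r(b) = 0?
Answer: -1321884/71 ≈ -18618.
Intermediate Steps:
k(g, U) = 6
D(M, J) = J + J*M² (D(M, J) = M²*J + J = J*M² + J = J + J*M²)
I(R) = -6/71 (I(R) = 6/(-71) = 6*(-1/71) = -6/71)
(-25014 + 6396) + I(D(-9, r(0))) = (-25014 + 6396) - 6/71 = -18618 - 6/71 = -1321884/71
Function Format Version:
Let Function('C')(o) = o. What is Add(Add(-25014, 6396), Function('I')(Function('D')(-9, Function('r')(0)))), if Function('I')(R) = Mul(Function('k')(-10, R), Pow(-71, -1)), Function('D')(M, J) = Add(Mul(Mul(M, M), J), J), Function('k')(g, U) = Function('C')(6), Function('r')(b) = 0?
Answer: Rational(-1321884, 71) ≈ -18618.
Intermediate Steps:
Function('k')(g, U) = 6
Function('D')(M, J) = Add(J, Mul(J, Pow(M, 2))) (Function('D')(M, J) = Add(Mul(Pow(M, 2), J), J) = Add(Mul(J, Pow(M, 2)), J) = Add(J, Mul(J, Pow(M, 2))))
Function('I')(R) = Rational(-6, 71) (Function('I')(R) = Mul(6, Pow(-71, -1)) = Mul(6, Rational(-1, 71)) = Rational(-6, 71))
Add(Add(-25014, 6396), Function('I')(Function('D')(-9, Function('r')(0)))) = Add(Add(-25014, 6396), Rational(-6, 71)) = Add(-18618, Rational(-6, 71)) = Rational(-1321884, 71)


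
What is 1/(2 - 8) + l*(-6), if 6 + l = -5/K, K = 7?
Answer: 1685/42 ≈ 40.119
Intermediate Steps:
l = -47/7 (l = -6 - 5/7 = -47/7 ≈ -6.7143)
1/(2 - 8) + l*(-6) = 1/(2 - 8) - 47/7*(-6) = 1/(-6) + 282/7 = -⅙ + 282/7 = 1685/42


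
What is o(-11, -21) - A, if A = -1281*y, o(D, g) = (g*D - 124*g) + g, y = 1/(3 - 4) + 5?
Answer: 7938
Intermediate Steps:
y = 4 (y = 1/(-1) + 5 = -1 + 5 = 4)
o(D, g) = -123*g + D*g (o(D, g) = (D*g - 124*g) + g = (-124*g + D*g) + g = -123*g + D*g)
A = -5124 (A = -1281*4 = -5124)
o(-11, -21) - A = -21*(-123 - 11) - 1*(-5124) = -21*(-134) + 5124 = 2814 + 5124 = 7938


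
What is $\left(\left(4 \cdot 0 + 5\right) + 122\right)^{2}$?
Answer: $16129$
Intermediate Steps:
$\left(\left(4 \cdot 0 + 5\right) + 122\right)^{2} = \left(\left(0 + 5\right) + 122\right)^{2} = \left(5 + 122\right)^{2} = 127^{2} = 16129$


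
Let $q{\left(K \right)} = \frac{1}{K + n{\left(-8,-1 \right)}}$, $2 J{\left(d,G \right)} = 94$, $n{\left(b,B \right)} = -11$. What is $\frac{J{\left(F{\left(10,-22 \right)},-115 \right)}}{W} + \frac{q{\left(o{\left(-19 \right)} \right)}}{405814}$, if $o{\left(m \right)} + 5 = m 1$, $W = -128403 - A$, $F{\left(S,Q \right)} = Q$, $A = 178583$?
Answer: $- \frac{166967754}{1090068145285} \approx -0.00015317$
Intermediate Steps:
$J{\left(d,G \right)} = 47$ ($J{\left(d,G \right)} = \frac{1}{2} \cdot 94 = 47$)
$W = -306986$ ($W = -128403 - 178583 = -306986$)
$o{\left(m \right)} = -5 + m$ ($o{\left(m \right)} = -5 + m 1 = -5 + m$)
$q{\left(K \right)} = \frac{1}{-11 + K}$ ($q{\left(K \right)} = \frac{1}{K - 11} = \frac{1}{-11 + K}$)
$\frac{J{\left(F{\left(10,-22 \right)},-115 \right)}}{W} + \frac{q{\left(o{\left(-19 \right)} \right)}}{405814} = \frac{47}{-306986} + \frac{1}{\left(-11 - 24\right) 405814} = 47 \left(- \frac{1}{306986}\right) + \frac{1}{-11 - 24} \cdot \frac{1}{405814} = - \frac{47}{306986} + \frac{1}{-35} \cdot \frac{1}{405814} = - \frac{47}{306986} - \frac{1}{14203490} = - \frac{166967754}{1090068145285}$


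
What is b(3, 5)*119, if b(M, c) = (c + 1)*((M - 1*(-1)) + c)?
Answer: 6426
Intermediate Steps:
b(M, c) = (1 + c)*(1 + M + c) (b(M, c) = (1 + c)*((M + 1) + c) = (1 + c)*((1 + M) + c) = (1 + c)*(1 + M + c))
b(3, 5)*119 = (1 + 3 + 5² + 2*5 + 3*5)*119 = (1 + 3 + 25 + 10 + 15)*119 = 54*119 = 6426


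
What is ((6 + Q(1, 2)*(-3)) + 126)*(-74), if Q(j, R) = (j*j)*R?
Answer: -9324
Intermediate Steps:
Q(j, R) = R*j² (Q(j, R) = j²*R = R*j²)
((6 + Q(1, 2)*(-3)) + 126)*(-74) = ((6 + (2*1²)*(-3)) + 126)*(-74) = ((6 + (2*1)*(-3)) + 126)*(-74) = ((6 + 2*(-3)) + 126)*(-74) = ((6 - 6) + 126)*(-74) = (0 + 126)*(-74) = 126*(-74) = -9324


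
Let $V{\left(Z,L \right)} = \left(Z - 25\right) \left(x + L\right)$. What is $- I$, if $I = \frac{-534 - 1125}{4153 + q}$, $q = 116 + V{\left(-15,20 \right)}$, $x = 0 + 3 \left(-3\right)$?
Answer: $\frac{237}{547} \approx 0.43327$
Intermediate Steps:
$x = -9$ ($x = 0 - 9 = -9$)
$V{\left(Z,L \right)} = \left(-25 + Z\right) \left(-9 + L\right)$ ($V{\left(Z,L \right)} = \left(Z - 25\right) \left(-9 + L\right) = \left(-25 + Z\right) \left(-9 + L\right)$)
$q = -324$ ($q = 116 + \left(225 - 500 - -135 + 20 \left(-15\right)\right) = 116 + \left(225 - 500 + 135 - 300\right) = 116 - 440 = -324$)
$I = - \frac{237}{547}$ ($I = \frac{-534 - 1125}{4153 - 324} = - \frac{1659}{3829} = \left(-1659\right) \frac{1}{3829} = - \frac{237}{547} \approx -0.43327$)
$- I = \left(-1\right) \left(- \frac{237}{547}\right) = \frac{237}{547}$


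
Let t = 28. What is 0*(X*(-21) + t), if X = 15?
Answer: 0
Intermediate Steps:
0*(X*(-21) + t) = 0*(15*(-21) + 28) = 0*(-315 + 28) = 0*(-287) = 0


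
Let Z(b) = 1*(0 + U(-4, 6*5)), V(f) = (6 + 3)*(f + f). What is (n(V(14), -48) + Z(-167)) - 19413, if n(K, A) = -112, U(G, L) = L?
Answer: -19495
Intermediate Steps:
V(f) = 18*f (V(f) = 9*(2*f) = 18*f)
Z(b) = 30 (Z(b) = 1*(0 + 6*5) = 1*(0 + 30) = 1*30 = 30)
(n(V(14), -48) + Z(-167)) - 19413 = (-112 + 30) - 19413 = -82 - 19413 = -19495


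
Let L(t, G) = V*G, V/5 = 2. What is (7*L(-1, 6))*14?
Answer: 5880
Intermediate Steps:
V = 10 (V = 5*2 = 10)
L(t, G) = 10*G
(7*L(-1, 6))*14 = (7*(10*6))*14 = (7*60)*14 = 420*14 = 5880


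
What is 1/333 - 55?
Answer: -18314/333 ≈ -54.997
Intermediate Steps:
1/333 - 55 = -18314/333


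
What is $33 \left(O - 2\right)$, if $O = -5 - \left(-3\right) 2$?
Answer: $-33$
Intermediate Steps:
$O = 1$ ($O = -5 - -6 = -5 + 6 = 1$)
$33 \left(O - 2\right) = 33 \left(1 - 2\right) = 33 \left(-1\right) = -33$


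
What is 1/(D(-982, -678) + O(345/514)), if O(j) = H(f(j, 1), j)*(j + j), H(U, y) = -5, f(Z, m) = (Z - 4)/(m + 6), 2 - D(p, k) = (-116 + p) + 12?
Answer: 257/277891 ≈ 0.00092482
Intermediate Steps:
D(p, k) = 106 - p (D(p, k) = 2 - ((-116 + p) + 12) = 2 - (-104 + p) = 2 + (104 - p) = 106 - p)
f(Z, m) = (-4 + Z)/(6 + m)
O(j) = -10*j (O(j) = -5*(j + j) = -10*j)
1/(D(-982, -678) + O(345/514)) = 1/((106 - 1*(-982)) - 3450/514) = 1/((106 + 982) - 3450/514) = 1/(1088 - 10*345/514) = 1/(1088 - 1725/257) = 1/(277891/257) = 257/277891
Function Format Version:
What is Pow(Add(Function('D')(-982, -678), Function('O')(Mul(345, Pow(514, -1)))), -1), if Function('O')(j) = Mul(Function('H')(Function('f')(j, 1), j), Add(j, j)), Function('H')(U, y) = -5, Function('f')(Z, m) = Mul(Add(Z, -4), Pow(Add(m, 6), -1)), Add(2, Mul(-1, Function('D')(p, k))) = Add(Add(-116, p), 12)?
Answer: Rational(257, 277891) ≈ 0.00092482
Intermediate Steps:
Function('D')(p, k) = Add(106, Mul(-1, p)) (Function('D')(p, k) = Add(2, Mul(-1, Add(Add(-116, p), 12))) = Add(2, Mul(-1, Add(-104, p))) = Add(2, Add(104, Mul(-1, p))) = Add(106, Mul(-1, p)))
Function('f')(Z, m) = Mul(Pow(Add(6, m), -1), Add(-4, Z)) (Function('f')(Z, m) = Mul(Add(-4, Z), Pow(Add(6, m), -1)) = Mul(Pow(Add(6, m), -1), Add(-4, Z)))
Function('O')(j) = Mul(-10, j) (Function('O')(j) = Mul(-5, Add(j, j)) = Mul(-5, Mul(2, j)) = Mul(-10, j))
Pow(Add(Function('D')(-982, -678), Function('O')(Mul(345, Pow(514, -1)))), -1) = Pow(Add(Add(106, Mul(-1, -982)), Mul(-10, Mul(345, Pow(514, -1)))), -1) = Pow(Add(Add(106, 982), Mul(-10, Mul(345, Rational(1, 514)))), -1) = Pow(Add(1088, Mul(-10, Rational(345, 514))), -1) = Pow(Add(1088, Rational(-1725, 257)), -1) = Pow(Rational(277891, 257), -1) = Rational(257, 277891)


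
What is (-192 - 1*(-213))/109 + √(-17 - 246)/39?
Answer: 21/109 + I*√263/39 ≈ 0.19266 + 0.41583*I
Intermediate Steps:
(-192 - 1*(-213))/109 + √(-17 - 246)/39 = (-192 + 213)*(1/109) + √(-263)*(1/39) = 21*(1/109) + (I*√263)*(1/39) = 21/109 + I*√263/39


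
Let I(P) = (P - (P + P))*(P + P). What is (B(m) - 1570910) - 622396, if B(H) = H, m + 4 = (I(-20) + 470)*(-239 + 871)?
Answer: -2401870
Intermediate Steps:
I(P) = -2*P² (I(P) = (P - 2*P)*(2*P) = (-P)*(2*P) = -2*P²)
m = -208564 (m = -4 + (-2*(-20)² + 470)*(-239 + 871) = -4 + (-2*400 + 470)*632 = -4 + (-800 + 470)*632 = -4 - 330*632 = -4 - 208560 = -208564)
(B(m) - 1570910) - 622396 = (-208564 - 1570910) - 622396 = -1779474 - 622396 = -2401870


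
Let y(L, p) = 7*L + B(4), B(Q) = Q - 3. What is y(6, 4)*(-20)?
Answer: -860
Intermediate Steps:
B(Q) = -3 + Q
y(L, p) = 1 + 7*L (y(L, p) = 7*L + (-3 + 4) = 7*L + 1 = 1 + 7*L)
y(6, 4)*(-20) = (1 + 7*6)*(-20) = (1 + 42)*(-20) = 43*(-20) = -860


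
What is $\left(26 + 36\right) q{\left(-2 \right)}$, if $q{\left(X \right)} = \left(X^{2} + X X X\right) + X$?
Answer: $-372$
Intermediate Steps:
$q{\left(X \right)} = X + X^{2} + X^{3}$ ($q{\left(X \right)} = \left(X^{2} + X^{2} X\right) + X = \left(X^{2} + X^{3}\right) + X = X + X^{2} + X^{3}$)
$\left(26 + 36\right) q{\left(-2 \right)} = \left(26 + 36\right) \left(- 2 \left(1 - 2 + \left(-2\right)^{2}\right)\right) = 62 \left(- 2 \left(1 - 2 + 4\right)\right) = 62 \left(\left(-2\right) 3\right) = 62 \left(-6\right) = -372$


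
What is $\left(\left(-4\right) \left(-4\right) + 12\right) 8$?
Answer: $224$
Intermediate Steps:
$\left(\left(-4\right) \left(-4\right) + 12\right) 8 = \left(16 + 12\right) 8 = 28 \cdot 8 = 224$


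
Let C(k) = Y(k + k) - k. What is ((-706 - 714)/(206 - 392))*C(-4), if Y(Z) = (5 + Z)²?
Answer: 9230/93 ≈ 99.247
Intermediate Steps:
C(k) = (5 + 2*k)² - k (C(k) = (5 + (k + k))² - k = (5 + 2*k)² - k)
((-706 - 714)/(206 - 392))*C(-4) = ((-706 - 714)/(206 - 392))*((5 + 2*(-4))² - 1*(-4)) = (-1420/(-186))*((5 - 8)² + 4) = (-1420*(-1/186))*((-3)² + 4) = 710*(9 + 4)/93 = (710/93)*13 = 9230/93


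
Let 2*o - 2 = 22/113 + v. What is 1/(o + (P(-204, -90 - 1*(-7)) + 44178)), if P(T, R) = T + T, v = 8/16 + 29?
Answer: 452/19791203 ≈ 2.2838e-5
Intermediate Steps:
v = 59/2 (v = 8*(1/16) + 29 = 1/2 + 29 = 59/2 ≈ 29.500)
P(T, R) = 2*T
o = 7163/452 (o = 1 + (22/113 + 59/2)/2 = 1 + (1/2)*(6711/226) = 1 + 6711/452 = 7163/452 ≈ 15.847)
1/(o + (P(-204, -90 - 1*(-7)) + 44178)) = 1/(7163/452 + (2*(-204) + 44178)) = 1/(7163/452 + (-408 + 44178)) = 1/(7163/452 + 43770) = 1/(19791203/452) = 452/19791203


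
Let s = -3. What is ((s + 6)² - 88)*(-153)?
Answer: 12087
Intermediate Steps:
((s + 6)² - 88)*(-153) = ((-3 + 6)² - 88)*(-153) = (3² - 88)*(-153) = (9 - 88)*(-153) = -79*(-153) = 12087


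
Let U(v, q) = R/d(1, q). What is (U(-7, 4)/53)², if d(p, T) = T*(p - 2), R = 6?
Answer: 9/11236 ≈ 0.00080100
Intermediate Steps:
d(p, T) = T*(-2 + p)
U(v, q) = -6/q (U(v, q) = 6/((q*(-2 + 1))) = 6/((q*(-1))) = 6/((-q)) = 6*(-1/q) = -6/q)
(U(-7, 4)/53)² = (-6/4/53)² = (-6*¼*(1/53))² = (-3/2*1/53)² = (-3/106)² = 9/11236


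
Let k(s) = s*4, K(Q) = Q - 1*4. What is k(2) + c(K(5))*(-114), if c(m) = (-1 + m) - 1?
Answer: 122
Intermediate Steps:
K(Q) = -4 + Q (K(Q) = Q - 4 = -4 + Q)
c(m) = -2 + m
k(s) = 4*s
k(2) + c(K(5))*(-114) = 4*2 + (-2 + (-4 + 5))*(-114) = 8 + (-2 + 1)*(-114) = 8 - 1*(-114) = 8 + 114 = 122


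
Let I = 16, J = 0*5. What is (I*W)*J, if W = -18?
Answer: 0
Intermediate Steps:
J = 0
(I*W)*J = (16*(-18))*0 = -288*0 = 0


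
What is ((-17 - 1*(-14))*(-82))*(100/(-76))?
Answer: -6150/19 ≈ -323.68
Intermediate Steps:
((-17 - 1*(-14))*(-82))*(100/(-76)) = ((-17 + 14)*(-82))*(100*(-1/76)) = -3*(-82)*(-25/19) = 246*(-25/19) = -6150/19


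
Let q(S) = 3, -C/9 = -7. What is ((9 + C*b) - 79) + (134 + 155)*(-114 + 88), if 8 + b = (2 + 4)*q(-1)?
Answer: -6954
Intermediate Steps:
C = 63 (C = -9*(-7) = 63)
b = 10 (b = -8 + (2 + 4)*3 = -8 + 6*3 = -8 + 18 = 10)
((9 + C*b) - 79) + (134 + 155)*(-114 + 88) = ((9 + 63*10) - 79) + (134 + 155)*(-114 + 88) = ((9 + 630) - 79) + 289*(-26) = (639 - 79) - 7514 = 560 - 7514 = -6954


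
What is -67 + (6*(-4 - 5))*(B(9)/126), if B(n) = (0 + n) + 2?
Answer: -502/7 ≈ -71.714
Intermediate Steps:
B(n) = 2 + n (B(n) = n + 2 = 2 + n)
-67 + (6*(-4 - 5))*(B(9)/126) = -67 + (6*(-4 - 5))*((2 + 9)/126) = -67 + (6*(-9))*(11*(1/126)) = -67 - 54*11/126 = -67 - 33/7 = -502/7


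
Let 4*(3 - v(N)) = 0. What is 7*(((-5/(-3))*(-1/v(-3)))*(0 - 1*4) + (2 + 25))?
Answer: 1841/9 ≈ 204.56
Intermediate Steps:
v(N) = 3 (v(N) = 3 - ¼*0 = 3 + 0 = 3)
7*(((-5/(-3))*(-1/v(-3)))*(0 - 1*4) + (2 + 25)) = 7*(((-5/(-3))*(-1/3))*(0 - 1*4) + (2 + 25)) = 7*(((-5*(-⅓))*(-1*⅓))*(0 - 4) + 27) = 7*(((5/3)*(-⅓))*(-4) + 27) = 7*(-5/9*(-4) + 27) = 7*(20/9 + 27) = 7*(263/9) = 1841/9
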